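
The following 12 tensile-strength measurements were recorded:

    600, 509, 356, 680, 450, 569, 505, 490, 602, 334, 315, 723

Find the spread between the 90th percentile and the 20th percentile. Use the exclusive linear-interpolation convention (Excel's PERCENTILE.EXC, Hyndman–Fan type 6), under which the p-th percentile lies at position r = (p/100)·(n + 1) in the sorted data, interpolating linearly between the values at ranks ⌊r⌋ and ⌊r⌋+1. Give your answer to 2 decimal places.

362.90

Sorted: 315, 334, 356, 450, 490, 505, 509, 569, 600, 602, 680, 723.
n = 12.
P20: r = 2.6; ranks 2–3 are 334, 356; interpolating gives 347.2.
P90: r = 11.7; ranks 11–12 are 680, 723; interpolating gives 710.1.
Difference: 710.1 − 347.2 = 362.9.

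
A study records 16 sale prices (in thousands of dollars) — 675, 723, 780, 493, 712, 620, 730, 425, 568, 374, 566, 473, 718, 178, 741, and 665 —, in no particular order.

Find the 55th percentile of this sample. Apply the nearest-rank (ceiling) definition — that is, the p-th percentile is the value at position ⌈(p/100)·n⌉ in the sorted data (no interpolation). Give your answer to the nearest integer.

Sorted: 178, 374, 425, 473, 493, 566, 568, 620, 665, 675, 712, 718, 723, 730, 741, 780.
n = 16.
Position = ⌈55/100 · 16⌉ = ⌈8.8⌉ = 9.
The value at rank 9 is 665.

665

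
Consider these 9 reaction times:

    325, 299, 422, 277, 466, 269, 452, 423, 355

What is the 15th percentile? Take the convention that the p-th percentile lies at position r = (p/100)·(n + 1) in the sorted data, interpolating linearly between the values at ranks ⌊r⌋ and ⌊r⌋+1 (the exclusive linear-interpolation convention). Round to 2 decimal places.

273.00

Sorted: 269, 277, 299, 325, 355, 422, 423, 452, 466.
n = 9.
r = (15/100)·(9 + 1) = 1.5.
Rank 1 is 269 and rank 2 is 277.
Interpolate: 269 + 0.5·(277 − 269) = 269 + 0.5·8 = 273.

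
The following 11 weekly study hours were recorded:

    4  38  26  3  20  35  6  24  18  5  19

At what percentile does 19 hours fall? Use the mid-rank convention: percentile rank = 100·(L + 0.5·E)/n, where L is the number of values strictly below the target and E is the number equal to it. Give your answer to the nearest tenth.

50.0

Sorted: 3, 4, 5, 6, 18, 19, 20, 24, 26, 35, 38.
Count below 19: L = 5; count equal: E = 1; n = 11.
Percentile rank = 100·(5 + 0.5·1)/11 = 100·5.5/11 = 50.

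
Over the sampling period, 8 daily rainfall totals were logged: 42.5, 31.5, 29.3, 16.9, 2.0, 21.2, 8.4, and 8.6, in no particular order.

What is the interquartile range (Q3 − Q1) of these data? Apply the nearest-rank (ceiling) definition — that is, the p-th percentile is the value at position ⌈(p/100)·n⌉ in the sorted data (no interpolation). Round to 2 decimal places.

20.90

Sorted: 2.0, 8.4, 8.6, 16.9, 21.2, 29.3, 31.5, 42.5.
n = 8.
P25: rank ⌈25/100·8⌉ = 2 → 8.4.
P75: rank ⌈75/100·8⌉ = 6 → 29.3.
Difference: 29.3 − 8.4 = 20.9.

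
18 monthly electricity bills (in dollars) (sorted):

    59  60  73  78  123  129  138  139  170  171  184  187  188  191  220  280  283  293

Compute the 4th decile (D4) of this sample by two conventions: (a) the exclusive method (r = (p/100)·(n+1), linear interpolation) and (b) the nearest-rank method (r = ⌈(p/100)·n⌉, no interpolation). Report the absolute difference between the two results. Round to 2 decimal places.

0.40

n = 18.
(a) r = 7.6; between ranks 7 (138) and 8 (139): 138.6.
(b) the nearest-rank method: rank 8 → 139.
|138.6 − 139| = 0.4.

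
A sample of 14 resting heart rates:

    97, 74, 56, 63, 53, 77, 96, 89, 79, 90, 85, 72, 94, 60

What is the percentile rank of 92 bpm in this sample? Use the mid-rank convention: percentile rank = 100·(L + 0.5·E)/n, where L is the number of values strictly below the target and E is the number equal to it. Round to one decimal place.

78.6

Sorted: 53, 56, 60, 63, 72, 74, 77, 79, 85, 89, 90, 94, 96, 97.
Count below 92: L = 11; count equal: E = 0; n = 14.
Percentile rank = 100·(11 + 0.5·0)/14 = 100·11/14 = 78.57.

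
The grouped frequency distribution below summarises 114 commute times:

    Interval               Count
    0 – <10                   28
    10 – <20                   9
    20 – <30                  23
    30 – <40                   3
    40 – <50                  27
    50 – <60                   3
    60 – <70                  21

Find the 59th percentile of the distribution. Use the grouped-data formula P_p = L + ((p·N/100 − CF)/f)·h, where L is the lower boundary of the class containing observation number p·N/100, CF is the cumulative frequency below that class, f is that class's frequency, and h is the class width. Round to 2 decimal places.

N = 114; target position k = 59/100 · 114 = 67.26.
Cumulative frequencies: 28, 37, 60, 63, 90, 93, 114.
Observation 67.26 falls in the class 40 – <50.
L = 40, CF = 63, f = 27, h = 10.
P59 = 40 + ((67.26 − 63)/27)·10 = 40 + 1.57778 = 41.5778.

41.58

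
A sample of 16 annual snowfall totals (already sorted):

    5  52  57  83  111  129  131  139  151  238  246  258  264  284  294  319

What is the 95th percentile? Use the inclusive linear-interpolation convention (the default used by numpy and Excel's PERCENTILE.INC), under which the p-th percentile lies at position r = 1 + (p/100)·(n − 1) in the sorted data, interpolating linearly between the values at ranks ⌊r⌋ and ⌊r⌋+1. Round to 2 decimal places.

300.25

n = 16.
r = 1 + (95/100)·(16 − 1) = 1 + 14.25 = 15.25.
Rank 15 is 294 and rank 16 is 319.
Interpolate: 294 + 0.25·(319 − 294) = 294 + 0.25·25 = 300.25.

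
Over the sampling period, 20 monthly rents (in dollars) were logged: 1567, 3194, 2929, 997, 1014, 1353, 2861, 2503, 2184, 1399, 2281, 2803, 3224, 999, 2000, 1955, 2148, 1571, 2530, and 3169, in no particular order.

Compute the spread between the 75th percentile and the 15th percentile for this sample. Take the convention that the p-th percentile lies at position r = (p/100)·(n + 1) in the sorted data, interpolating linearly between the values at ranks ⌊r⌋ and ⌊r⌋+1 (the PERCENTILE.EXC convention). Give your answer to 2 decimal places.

Sorted: 997, 999, 1014, 1353, 1399, 1567, 1571, 1955, 2000, 2148, 2184, 2281, 2503, 2530, 2803, 2861, 2929, 3169, 3194, 3224.
n = 20.
P15: r = 3.15; ranks 3–4 are 1014, 1353; interpolating gives 1064.85.
P75: r = 15.75; ranks 15–16 are 2803, 2861; interpolating gives 2846.5.
Difference: 2846.5 − 1064.85 = 1781.65.

1781.65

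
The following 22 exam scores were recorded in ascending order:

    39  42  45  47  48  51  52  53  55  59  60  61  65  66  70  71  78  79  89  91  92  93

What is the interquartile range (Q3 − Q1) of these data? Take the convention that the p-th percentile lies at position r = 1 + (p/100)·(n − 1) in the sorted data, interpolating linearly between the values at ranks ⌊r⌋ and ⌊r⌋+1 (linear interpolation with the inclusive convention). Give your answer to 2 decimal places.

25.00

n = 22.
P25: r = 6.25; ranks 6–7 are 51, 52; interpolating gives 51.25.
P75: r = 16.75; ranks 16–17 are 71, 78; interpolating gives 76.25.
Difference: 76.25 − 51.25 = 25.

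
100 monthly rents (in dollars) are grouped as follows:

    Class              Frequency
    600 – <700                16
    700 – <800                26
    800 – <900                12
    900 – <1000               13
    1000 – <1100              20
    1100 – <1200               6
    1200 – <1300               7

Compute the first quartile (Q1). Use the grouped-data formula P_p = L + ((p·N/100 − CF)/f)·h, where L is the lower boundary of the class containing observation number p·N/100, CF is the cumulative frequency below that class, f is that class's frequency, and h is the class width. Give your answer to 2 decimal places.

N = 100; target position k = 25/100 · 100 = 25.
Cumulative frequencies: 16, 42, 54, 67, 87, 93, 100.
Observation 25 falls in the class 700 – <800.
L = 700, CF = 16, f = 26, h = 100.
P25 = 700 + ((25 − 16)/26)·100 = 700 + 34.6154 = 734.615.

734.62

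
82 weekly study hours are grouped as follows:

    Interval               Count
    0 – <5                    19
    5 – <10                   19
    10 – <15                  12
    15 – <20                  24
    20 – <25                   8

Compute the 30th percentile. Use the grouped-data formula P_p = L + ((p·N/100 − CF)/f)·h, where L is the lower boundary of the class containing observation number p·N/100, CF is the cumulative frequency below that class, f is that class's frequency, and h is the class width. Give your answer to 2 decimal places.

6.47

N = 82; target position k = 30/100 · 82 = 24.6.
Cumulative frequencies: 19, 38, 50, 74, 82.
Observation 24.6 falls in the class 5 – <10.
L = 5, CF = 19, f = 19, h = 5.
P30 = 5 + ((24.6 − 19)/19)·5 = 5 + 1.47368 = 6.47368.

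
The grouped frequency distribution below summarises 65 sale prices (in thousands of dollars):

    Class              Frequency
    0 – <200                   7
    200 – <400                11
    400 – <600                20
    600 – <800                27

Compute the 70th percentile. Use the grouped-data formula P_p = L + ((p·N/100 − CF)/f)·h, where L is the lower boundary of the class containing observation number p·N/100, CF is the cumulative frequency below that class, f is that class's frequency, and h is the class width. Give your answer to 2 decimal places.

655.56

N = 65; target position k = 70/100 · 65 = 45.5.
Cumulative frequencies: 7, 18, 38, 65.
Observation 45.5 falls in the class 600 – <800.
L = 600, CF = 38, f = 27, h = 200.
P70 = 600 + ((45.5 − 38)/27)·200 = 600 + 55.5556 = 655.556.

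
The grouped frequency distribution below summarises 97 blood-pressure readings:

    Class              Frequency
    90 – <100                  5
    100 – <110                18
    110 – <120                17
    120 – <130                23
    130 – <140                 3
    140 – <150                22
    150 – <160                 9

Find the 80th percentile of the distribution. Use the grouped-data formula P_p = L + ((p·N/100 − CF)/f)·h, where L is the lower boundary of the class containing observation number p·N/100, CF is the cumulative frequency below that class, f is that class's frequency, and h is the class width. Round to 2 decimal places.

N = 97; target position k = 80/100 · 97 = 77.6.
Cumulative frequencies: 5, 23, 40, 63, 66, 88, 97.
Observation 77.6 falls in the class 140 – <150.
L = 140, CF = 66, f = 22, h = 10.
P80 = 140 + ((77.6 − 66)/22)·10 = 140 + 5.27273 = 145.273.

145.27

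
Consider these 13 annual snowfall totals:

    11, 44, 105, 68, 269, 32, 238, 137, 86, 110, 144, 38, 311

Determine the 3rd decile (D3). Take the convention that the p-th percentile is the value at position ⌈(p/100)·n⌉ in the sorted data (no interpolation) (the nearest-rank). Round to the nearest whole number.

Sorted: 11, 32, 38, 44, 68, 86, 105, 110, 137, 144, 238, 269, 311.
n = 13.
Position = ⌈30/100 · 13⌉ = ⌈3.9⌉ = 4.
The value at rank 4 is 44.

44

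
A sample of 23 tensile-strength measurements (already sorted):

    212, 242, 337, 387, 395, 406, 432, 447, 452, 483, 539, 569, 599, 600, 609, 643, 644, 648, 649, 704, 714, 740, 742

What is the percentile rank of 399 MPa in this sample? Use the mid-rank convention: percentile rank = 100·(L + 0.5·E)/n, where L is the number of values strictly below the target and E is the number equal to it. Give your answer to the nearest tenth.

Count below 399: L = 5; count equal: E = 0; n = 23.
Percentile rank = 100·(5 + 0.5·0)/23 = 100·5/23 = 21.74.

21.7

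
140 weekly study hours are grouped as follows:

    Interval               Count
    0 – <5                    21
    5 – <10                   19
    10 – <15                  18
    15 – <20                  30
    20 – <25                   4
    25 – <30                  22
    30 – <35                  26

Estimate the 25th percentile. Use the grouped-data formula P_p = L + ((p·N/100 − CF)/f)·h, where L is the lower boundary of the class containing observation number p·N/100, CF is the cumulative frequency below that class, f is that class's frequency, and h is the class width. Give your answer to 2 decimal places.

8.68

N = 140; target position k = 25/100 · 140 = 35.
Cumulative frequencies: 21, 40, 58, 88, 92, 114, 140.
Observation 35 falls in the class 5 – <10.
L = 5, CF = 21, f = 19, h = 5.
P25 = 5 + ((35 − 21)/19)·5 = 5 + 3.68421 = 8.68421.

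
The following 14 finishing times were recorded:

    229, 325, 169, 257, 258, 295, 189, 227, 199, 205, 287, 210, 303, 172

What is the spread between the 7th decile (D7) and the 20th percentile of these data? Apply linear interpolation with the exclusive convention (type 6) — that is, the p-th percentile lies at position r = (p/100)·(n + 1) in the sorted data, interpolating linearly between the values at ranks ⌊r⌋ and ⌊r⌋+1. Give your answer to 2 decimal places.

Sorted: 169, 172, 189, 199, 205, 210, 227, 229, 257, 258, 287, 295, 303, 325.
n = 14.
P20: r = 3 (integer) → 189.
P70: r = 10.5; ranks 10–11 are 258, 287; interpolating gives 272.5.
Difference: 272.5 − 189 = 83.5.

83.50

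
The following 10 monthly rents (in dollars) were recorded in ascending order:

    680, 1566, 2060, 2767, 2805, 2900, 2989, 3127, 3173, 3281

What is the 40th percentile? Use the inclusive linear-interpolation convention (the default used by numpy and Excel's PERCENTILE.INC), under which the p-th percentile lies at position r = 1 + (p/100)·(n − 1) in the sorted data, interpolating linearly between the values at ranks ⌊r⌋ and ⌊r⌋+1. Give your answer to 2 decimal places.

n = 10.
r = 1 + (40/100)·(10 − 1) = 1 + 3.6 = 4.6.
Rank 4 is 2767 and rank 5 is 2805.
Interpolate: 2767 + 0.6·(2805 − 2767) = 2767 + 0.6·38 = 2789.8.

2789.80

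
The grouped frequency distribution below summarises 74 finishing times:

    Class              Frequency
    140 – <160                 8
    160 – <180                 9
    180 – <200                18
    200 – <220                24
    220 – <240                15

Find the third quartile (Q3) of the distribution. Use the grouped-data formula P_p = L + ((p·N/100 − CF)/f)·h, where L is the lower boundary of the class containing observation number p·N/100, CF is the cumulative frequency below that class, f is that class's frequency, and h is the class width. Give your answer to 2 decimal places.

217.08

N = 74; target position k = 75/100 · 74 = 55.5.
Cumulative frequencies: 8, 17, 35, 59, 74.
Observation 55.5 falls in the class 200 – <220.
L = 200, CF = 35, f = 24, h = 20.
P75 = 200 + ((55.5 − 35)/24)·20 = 200 + 17.0833 = 217.083.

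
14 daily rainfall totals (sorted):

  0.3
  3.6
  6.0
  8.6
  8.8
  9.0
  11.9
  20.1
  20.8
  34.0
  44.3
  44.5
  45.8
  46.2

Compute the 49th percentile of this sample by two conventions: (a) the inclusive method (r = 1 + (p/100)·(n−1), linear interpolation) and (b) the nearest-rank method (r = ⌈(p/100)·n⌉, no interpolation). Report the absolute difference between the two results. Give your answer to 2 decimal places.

3.03

n = 14.
(a) r = 7.37; between ranks 7 (11.9) and 8 (20.1): 14.934.
(b) the nearest-rank method: rank 7 → 11.9.
|14.934 − 11.9| = 3.034.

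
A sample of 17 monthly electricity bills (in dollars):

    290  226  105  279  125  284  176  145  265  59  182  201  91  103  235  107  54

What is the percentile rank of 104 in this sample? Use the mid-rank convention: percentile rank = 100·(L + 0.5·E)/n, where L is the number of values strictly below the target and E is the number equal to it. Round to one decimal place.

Sorted: 54, 59, 91, 103, 105, 107, 125, 145, 176, 182, 201, 226, 235, 265, 279, 284, 290.
Count below 104: L = 4; count equal: E = 0; n = 17.
Percentile rank = 100·(4 + 0.5·0)/17 = 100·4/17 = 23.53.

23.5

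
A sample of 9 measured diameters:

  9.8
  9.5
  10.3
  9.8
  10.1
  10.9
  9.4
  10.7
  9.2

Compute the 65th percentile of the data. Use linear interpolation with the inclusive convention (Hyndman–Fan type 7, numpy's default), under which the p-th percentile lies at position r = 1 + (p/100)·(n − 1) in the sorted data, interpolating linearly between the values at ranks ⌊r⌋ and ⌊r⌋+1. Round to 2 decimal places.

10.14

Sorted: 9.2, 9.4, 9.5, 9.8, 9.8, 10.1, 10.3, 10.7, 10.9.
n = 9.
r = 1 + (65/100)·(9 − 1) = 1 + 5.2 = 6.2.
Rank 6 is 10.1 and rank 7 is 10.3.
Interpolate: 10.1 + 0.2·(10.3 − 10.1) = 10.1 + 0.2·0.2 = 10.14.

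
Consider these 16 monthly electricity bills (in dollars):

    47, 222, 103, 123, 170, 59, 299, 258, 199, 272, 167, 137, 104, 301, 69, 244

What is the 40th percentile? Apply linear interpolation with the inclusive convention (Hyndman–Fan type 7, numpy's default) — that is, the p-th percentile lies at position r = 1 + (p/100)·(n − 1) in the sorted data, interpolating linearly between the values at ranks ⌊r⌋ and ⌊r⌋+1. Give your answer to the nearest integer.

Sorted: 47, 59, 69, 103, 104, 123, 137, 167, 170, 199, 222, 244, 258, 272, 299, 301.
n = 16.
r = 1 + (40/100)·(16 − 1) = 1 + 6 = 7.
r is an integer, so P40 is the value at rank 7: 137.

137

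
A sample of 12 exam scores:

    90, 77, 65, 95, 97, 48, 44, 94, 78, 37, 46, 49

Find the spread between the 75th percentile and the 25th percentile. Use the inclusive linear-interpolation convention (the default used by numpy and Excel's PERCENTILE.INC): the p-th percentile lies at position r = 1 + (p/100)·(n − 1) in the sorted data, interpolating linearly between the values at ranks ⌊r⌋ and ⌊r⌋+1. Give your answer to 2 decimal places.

43.50

Sorted: 37, 44, 46, 48, 49, 65, 77, 78, 90, 94, 95, 97.
n = 12.
P25: r = 3.75; ranks 3–4 are 46, 48; interpolating gives 47.5.
P75: r = 9.25; ranks 9–10 are 90, 94; interpolating gives 91.
Difference: 91 − 47.5 = 43.5.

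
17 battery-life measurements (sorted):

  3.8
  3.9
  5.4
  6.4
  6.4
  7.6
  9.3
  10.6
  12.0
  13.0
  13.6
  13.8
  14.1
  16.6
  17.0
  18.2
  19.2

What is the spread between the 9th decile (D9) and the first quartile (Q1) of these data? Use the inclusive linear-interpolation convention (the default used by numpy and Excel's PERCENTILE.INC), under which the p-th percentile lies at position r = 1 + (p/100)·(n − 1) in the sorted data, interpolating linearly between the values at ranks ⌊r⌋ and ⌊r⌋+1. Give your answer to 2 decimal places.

11.08

n = 17.
P25: r = 5 (integer) → 6.4.
P90: r = 15.4; ranks 15–16 are 17.0, 18.2; interpolating gives 17.48.
Difference: 17.48 − 6.4 = 11.08.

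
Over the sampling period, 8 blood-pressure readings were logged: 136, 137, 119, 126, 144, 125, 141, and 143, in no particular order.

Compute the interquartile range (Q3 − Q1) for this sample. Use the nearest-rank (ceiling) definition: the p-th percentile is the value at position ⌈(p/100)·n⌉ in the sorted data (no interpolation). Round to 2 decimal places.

Sorted: 119, 125, 126, 136, 137, 141, 143, 144.
n = 8.
P25: rank ⌈25/100·8⌉ = 2 → 125.
P75: rank ⌈75/100·8⌉ = 6 → 141.
Difference: 141 − 125 = 16.

16.00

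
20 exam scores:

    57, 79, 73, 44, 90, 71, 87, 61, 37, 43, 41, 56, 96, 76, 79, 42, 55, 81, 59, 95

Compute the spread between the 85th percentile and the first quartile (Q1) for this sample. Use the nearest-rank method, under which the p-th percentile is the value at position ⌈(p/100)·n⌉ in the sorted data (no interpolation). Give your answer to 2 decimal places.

43.00

Sorted: 37, 41, 42, 43, 44, 55, 56, 57, 59, 61, 71, 73, 76, 79, 79, 81, 87, 90, 95, 96.
n = 20.
P25: rank ⌈25/100·20⌉ = 5 → 44.
P85: rank ⌈85/100·20⌉ = 17 → 87.
Difference: 87 − 44 = 43.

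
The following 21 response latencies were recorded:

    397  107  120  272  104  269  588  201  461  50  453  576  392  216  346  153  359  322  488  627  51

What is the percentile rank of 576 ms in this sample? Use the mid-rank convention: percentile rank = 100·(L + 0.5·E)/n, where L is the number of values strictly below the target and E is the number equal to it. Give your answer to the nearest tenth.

Sorted: 50, 51, 104, 107, 120, 153, 201, 216, 269, 272, 322, 346, 359, 392, 397, 453, 461, 488, 576, 588, 627.
Count below 576: L = 18; count equal: E = 1; n = 21.
Percentile rank = 100·(18 + 0.5·1)/21 = 100·18.5/21 = 88.1.

88.1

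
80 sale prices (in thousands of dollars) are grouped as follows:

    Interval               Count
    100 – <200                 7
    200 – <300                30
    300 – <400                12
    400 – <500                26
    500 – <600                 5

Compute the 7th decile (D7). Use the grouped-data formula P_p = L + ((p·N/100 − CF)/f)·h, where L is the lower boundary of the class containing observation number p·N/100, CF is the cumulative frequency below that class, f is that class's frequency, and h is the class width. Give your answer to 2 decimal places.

N = 80; target position k = 70/100 · 80 = 56.
Cumulative frequencies: 7, 37, 49, 75, 80.
Observation 56 falls in the class 400 – <500.
L = 400, CF = 49, f = 26, h = 100.
P70 = 400 + ((56 − 49)/26)·100 = 400 + 26.9231 = 426.923.

426.92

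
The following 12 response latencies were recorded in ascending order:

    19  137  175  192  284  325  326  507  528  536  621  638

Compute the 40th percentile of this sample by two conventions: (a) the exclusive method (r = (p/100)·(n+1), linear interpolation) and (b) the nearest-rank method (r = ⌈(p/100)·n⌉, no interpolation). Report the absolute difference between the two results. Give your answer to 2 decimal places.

n = 12.
(a) r = 5.2; between ranks 5 (284) and 6 (325): 292.2.
(b) the nearest-rank method: rank 5 → 284.
|292.2 − 284| = 8.2.

8.20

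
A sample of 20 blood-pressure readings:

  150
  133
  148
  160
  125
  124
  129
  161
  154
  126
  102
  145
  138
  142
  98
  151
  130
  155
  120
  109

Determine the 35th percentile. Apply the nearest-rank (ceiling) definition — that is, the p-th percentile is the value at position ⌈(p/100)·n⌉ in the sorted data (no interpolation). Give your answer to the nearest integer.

126

Sorted: 98, 102, 109, 120, 124, 125, 126, 129, 130, 133, 138, 142, 145, 148, 150, 151, 154, 155, 160, 161.
n = 20.
Position = ⌈35/100 · 20⌉ = ⌈7⌉ = 7.
The value at rank 7 is 126.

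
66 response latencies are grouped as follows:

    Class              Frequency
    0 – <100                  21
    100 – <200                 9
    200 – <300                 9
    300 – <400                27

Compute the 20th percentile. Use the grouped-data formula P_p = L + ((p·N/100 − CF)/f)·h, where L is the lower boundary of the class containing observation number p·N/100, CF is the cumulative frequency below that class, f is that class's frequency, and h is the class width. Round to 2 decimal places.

N = 66; target position k = 20/100 · 66 = 13.2.
Cumulative frequencies: 21, 30, 39, 66.
Observation 13.2 falls in the class 0 – <100.
L = 0, CF = 0, f = 21, h = 100.
P20 = 0 + ((13.2 − 0)/21)·100 = 0 + 62.8571 = 62.8571.

62.86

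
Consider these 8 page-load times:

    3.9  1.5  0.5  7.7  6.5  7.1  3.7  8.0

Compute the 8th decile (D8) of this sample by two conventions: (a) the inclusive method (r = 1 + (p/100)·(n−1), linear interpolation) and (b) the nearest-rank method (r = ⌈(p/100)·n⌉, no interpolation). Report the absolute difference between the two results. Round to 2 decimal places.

Sorted: 0.5, 1.5, 3.7, 3.9, 6.5, 7.1, 7.7, 8.0.
n = 8.
(a) r = 6.6; between ranks 6 (7.1) and 7 (7.7): 7.46.
(b) the nearest-rank method: rank 7 → 7.7.
|7.46 − 7.7| = 0.24.

0.24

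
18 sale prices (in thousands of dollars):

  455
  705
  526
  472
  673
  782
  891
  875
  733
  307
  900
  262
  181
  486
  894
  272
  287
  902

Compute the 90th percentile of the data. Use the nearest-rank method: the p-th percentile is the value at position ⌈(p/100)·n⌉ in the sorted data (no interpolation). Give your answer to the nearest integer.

900

Sorted: 181, 262, 272, 287, 307, 455, 472, 486, 526, 673, 705, 733, 782, 875, 891, 894, 900, 902.
n = 18.
Position = ⌈90/100 · 18⌉ = ⌈16.2⌉ = 17.
The value at rank 17 is 900.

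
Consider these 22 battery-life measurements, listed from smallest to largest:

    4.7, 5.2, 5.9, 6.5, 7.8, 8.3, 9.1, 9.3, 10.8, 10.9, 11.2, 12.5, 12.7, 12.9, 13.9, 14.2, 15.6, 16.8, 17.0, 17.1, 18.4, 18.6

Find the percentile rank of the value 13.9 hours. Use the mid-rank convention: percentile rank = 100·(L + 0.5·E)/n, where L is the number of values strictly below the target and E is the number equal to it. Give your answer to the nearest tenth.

Count below 13.9: L = 14; count equal: E = 1; n = 22.
Percentile rank = 100·(14 + 0.5·1)/22 = 100·14.5/22 = 65.91.

65.9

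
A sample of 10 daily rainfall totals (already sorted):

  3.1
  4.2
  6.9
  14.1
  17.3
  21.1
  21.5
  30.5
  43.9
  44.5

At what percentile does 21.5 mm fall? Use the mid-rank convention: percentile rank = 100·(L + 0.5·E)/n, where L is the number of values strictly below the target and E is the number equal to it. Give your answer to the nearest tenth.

Count below 21.5: L = 6; count equal: E = 1; n = 10.
Percentile rank = 100·(6 + 0.5·1)/10 = 100·6.5/10 = 65.

65.0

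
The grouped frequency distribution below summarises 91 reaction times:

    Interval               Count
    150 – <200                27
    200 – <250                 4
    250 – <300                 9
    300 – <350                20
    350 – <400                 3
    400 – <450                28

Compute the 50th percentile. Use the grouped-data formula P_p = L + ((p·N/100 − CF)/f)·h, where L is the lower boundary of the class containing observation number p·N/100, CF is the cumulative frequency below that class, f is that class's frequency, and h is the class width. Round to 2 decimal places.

313.75

N = 91; target position k = 50/100 · 91 = 45.5.
Cumulative frequencies: 27, 31, 40, 60, 63, 91.
Observation 45.5 falls in the class 300 – <350.
L = 300, CF = 40, f = 20, h = 50.
P50 = 300 + ((45.5 − 40)/20)·50 = 300 + 13.75 = 313.75.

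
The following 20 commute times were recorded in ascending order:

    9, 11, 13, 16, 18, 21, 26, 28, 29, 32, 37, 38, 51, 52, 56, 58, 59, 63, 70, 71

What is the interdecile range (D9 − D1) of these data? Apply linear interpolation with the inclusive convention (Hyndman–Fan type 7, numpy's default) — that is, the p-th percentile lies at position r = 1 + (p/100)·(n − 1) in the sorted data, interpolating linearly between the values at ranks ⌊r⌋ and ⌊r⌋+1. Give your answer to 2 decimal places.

50.90

n = 20.
P10: r = 2.9; ranks 2–3 are 11, 13; interpolating gives 12.8.
P90: r = 18.1; ranks 18–19 are 63, 70; interpolating gives 63.7.
Difference: 63.7 − 12.8 = 50.9.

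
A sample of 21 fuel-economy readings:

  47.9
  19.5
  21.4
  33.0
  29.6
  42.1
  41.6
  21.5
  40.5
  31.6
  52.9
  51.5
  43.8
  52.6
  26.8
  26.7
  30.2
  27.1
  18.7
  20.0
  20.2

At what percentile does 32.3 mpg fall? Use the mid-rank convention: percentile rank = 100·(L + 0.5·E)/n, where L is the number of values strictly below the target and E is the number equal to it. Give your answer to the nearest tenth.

57.1

Sorted: 18.7, 19.5, 20.0, 20.2, 21.4, 21.5, 26.7, 26.8, 27.1, 29.6, 30.2, 31.6, 33.0, 40.5, 41.6, 42.1, 43.8, 47.9, 51.5, 52.6, 52.9.
Count below 32.3: L = 12; count equal: E = 0; n = 21.
Percentile rank = 100·(12 + 0.5·0)/21 = 100·12/21 = 57.14.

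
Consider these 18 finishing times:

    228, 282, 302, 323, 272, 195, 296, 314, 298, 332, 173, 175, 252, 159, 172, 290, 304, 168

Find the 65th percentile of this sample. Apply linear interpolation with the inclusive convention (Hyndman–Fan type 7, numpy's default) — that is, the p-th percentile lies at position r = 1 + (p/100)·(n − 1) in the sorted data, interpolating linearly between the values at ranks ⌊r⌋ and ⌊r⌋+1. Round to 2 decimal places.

Sorted: 159, 168, 172, 173, 175, 195, 228, 252, 272, 282, 290, 296, 298, 302, 304, 314, 323, 332.
n = 18.
r = 1 + (65/100)·(18 − 1) = 1 + 11.05 = 12.05.
Rank 12 is 296 and rank 13 is 298.
Interpolate: 296 + 0.05·(298 − 296) = 296 + 0.05·2 = 296.1.

296.10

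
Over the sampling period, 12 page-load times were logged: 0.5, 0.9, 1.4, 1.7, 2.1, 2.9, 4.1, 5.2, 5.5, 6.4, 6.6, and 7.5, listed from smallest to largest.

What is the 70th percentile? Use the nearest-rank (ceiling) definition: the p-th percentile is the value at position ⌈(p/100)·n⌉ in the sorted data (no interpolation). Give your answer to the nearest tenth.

n = 12.
Position = ⌈70/100 · 12⌉ = ⌈8.4⌉ = 9.
The value at rank 9 is 5.5.

5.5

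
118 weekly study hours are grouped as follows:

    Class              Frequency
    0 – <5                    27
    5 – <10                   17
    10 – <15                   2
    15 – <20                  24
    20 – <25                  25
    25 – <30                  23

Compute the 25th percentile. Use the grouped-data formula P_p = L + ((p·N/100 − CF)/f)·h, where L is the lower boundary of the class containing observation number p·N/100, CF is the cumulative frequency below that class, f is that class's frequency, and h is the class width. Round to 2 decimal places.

N = 118; target position k = 25/100 · 118 = 29.5.
Cumulative frequencies: 27, 44, 46, 70, 95, 118.
Observation 29.5 falls in the class 5 – <10.
L = 5, CF = 27, f = 17, h = 5.
P25 = 5 + ((29.5 − 27)/17)·5 = 5 + 0.735294 = 5.73529.

5.74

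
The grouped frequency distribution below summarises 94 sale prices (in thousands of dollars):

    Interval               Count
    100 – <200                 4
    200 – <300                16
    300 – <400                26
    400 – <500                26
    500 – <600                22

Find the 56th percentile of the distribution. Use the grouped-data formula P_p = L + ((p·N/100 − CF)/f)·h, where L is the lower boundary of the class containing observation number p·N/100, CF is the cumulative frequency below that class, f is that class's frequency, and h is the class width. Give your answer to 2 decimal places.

425.54

N = 94; target position k = 56/100 · 94 = 52.64.
Cumulative frequencies: 4, 20, 46, 72, 94.
Observation 52.64 falls in the class 400 – <500.
L = 400, CF = 46, f = 26, h = 100.
P56 = 400 + ((52.64 − 46)/26)·100 = 400 + 25.5385 = 425.538.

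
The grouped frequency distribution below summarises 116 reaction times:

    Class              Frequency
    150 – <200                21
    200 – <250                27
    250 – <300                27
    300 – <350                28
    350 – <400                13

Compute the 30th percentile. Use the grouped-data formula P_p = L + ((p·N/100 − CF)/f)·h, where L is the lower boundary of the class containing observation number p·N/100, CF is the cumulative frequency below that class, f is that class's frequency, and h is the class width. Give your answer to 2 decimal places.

N = 116; target position k = 30/100 · 116 = 34.8.
Cumulative frequencies: 21, 48, 75, 103, 116.
Observation 34.8 falls in the class 200 – <250.
L = 200, CF = 21, f = 27, h = 50.
P30 = 200 + ((34.8 − 21)/27)·50 = 200 + 25.5556 = 225.556.

225.56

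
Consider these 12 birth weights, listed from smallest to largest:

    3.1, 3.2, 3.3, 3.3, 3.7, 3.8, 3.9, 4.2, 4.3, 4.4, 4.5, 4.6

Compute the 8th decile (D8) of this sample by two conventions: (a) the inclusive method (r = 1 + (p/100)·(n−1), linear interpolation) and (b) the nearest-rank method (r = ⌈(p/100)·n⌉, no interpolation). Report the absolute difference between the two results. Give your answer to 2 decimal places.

n = 12.
(a) r = 9.8; between ranks 9 (4.3) and 10 (4.4): 4.38.
(b) the nearest-rank method: rank 10 → 4.4.
|4.38 − 4.4| = 0.02.

0.02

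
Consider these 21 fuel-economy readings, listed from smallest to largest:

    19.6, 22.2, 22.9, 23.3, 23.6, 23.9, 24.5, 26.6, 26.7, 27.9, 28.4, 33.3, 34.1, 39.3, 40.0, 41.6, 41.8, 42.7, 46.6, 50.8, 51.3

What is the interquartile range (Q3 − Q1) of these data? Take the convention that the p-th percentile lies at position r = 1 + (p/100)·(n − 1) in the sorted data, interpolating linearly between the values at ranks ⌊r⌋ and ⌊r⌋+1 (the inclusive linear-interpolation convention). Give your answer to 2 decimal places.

n = 21.
P25: r = 6 (integer) → 23.9.
P75: r = 16 (integer) → 41.6.
Difference: 41.6 − 23.9 = 17.7.

17.70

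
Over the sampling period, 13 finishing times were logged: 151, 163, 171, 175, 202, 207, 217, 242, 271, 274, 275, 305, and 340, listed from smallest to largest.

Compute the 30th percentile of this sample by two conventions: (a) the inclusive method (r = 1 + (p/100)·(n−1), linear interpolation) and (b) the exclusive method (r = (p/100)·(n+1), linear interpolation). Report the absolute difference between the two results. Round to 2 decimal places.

10.80

n = 13.
(a) r = 4.6; between ranks 4 (175) and 5 (202): 191.2.
(b) r = 4.2; between ranks 4 (175) and 5 (202): 180.4.
|191.2 − 180.4| = 10.8.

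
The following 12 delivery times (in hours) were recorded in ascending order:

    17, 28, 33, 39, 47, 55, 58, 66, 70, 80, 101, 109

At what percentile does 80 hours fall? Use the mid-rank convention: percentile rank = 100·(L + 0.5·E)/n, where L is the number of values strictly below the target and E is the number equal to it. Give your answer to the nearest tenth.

79.2

Count below 80: L = 9; count equal: E = 1; n = 12.
Percentile rank = 100·(9 + 0.5·1)/12 = 100·9.5/12 = 79.17.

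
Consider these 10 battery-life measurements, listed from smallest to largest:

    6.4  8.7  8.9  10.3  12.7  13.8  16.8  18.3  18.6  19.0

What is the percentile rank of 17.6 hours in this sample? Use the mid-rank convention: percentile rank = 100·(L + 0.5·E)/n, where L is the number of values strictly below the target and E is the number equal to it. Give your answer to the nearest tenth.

Count below 17.6: L = 7; count equal: E = 0; n = 10.
Percentile rank = 100·(7 + 0.5·0)/10 = 100·7/10 = 70.

70.0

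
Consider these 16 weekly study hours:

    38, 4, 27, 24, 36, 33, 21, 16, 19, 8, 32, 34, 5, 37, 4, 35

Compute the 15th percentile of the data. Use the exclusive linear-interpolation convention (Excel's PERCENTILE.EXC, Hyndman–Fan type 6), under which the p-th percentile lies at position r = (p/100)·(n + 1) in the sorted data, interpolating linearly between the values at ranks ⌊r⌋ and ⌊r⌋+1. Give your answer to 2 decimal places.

4.55

Sorted: 4, 4, 5, 8, 16, 19, 21, 24, 27, 32, 33, 34, 35, 36, 37, 38.
n = 16.
r = (15/100)·(16 + 1) = 2.55.
Rank 2 is 4 and rank 3 is 5.
Interpolate: 4 + 0.55·(5 − 4) = 4 + 0.55·1 = 4.55.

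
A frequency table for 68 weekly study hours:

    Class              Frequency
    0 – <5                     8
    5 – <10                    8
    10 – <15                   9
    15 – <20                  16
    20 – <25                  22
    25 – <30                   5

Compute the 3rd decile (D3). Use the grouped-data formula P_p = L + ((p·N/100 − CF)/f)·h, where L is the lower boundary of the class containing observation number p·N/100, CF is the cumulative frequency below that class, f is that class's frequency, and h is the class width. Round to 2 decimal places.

12.44

N = 68; target position k = 30/100 · 68 = 20.4.
Cumulative frequencies: 8, 16, 25, 41, 63, 68.
Observation 20.4 falls in the class 10 – <15.
L = 10, CF = 16, f = 9, h = 5.
P30 = 10 + ((20.4 − 16)/9)·5 = 10 + 2.44444 = 12.4444.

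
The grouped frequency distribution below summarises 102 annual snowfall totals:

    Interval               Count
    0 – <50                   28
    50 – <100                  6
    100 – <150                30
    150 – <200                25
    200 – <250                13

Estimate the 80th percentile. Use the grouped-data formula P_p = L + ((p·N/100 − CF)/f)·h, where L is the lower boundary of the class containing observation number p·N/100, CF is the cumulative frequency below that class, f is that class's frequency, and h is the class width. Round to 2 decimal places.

N = 102; target position k = 80/100 · 102 = 81.6.
Cumulative frequencies: 28, 34, 64, 89, 102.
Observation 81.6 falls in the class 150 – <200.
L = 150, CF = 64, f = 25, h = 50.
P80 = 150 + ((81.6 − 64)/25)·50 = 150 + 35.2 = 185.2.

185.20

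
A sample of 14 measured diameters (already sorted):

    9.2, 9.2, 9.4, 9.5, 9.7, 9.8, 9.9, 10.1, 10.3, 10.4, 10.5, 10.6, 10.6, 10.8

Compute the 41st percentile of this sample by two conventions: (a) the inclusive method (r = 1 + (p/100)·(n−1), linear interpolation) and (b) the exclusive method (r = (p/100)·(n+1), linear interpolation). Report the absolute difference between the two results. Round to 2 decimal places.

n = 14.
(a) r = 6.33; between ranks 6 (9.8) and 7 (9.9): 9.833.
(b) r = 6.15; between ranks 6 (9.8) and 7 (9.9): 9.815.
|9.833 − 9.815| = 0.018.

0.02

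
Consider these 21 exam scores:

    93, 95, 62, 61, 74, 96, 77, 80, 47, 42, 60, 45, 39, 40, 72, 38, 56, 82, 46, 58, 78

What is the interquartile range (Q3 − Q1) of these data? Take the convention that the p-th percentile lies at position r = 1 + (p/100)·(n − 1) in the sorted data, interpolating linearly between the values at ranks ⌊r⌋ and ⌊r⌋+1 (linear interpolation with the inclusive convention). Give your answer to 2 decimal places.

32.00

Sorted: 38, 39, 40, 42, 45, 46, 47, 56, 58, 60, 61, 62, 72, 74, 77, 78, 80, 82, 93, 95, 96.
n = 21.
P25: r = 6 (integer) → 46.
P75: r = 16 (integer) → 78.
Difference: 78 − 46 = 32.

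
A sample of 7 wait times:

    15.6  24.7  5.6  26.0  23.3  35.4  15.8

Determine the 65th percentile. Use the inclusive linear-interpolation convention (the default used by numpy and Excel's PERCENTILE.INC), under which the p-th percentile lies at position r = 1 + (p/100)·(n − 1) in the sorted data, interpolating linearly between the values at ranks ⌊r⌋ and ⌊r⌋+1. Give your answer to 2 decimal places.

24.56

Sorted: 5.6, 15.6, 15.8, 23.3, 24.7, 26.0, 35.4.
n = 7.
r = 1 + (65/100)·(7 − 1) = 1 + 3.9 = 4.9.
Rank 4 is 23.3 and rank 5 is 24.7.
Interpolate: 23.3 + 0.9·(24.7 − 23.3) = 23.3 + 0.9·1.4 = 24.56.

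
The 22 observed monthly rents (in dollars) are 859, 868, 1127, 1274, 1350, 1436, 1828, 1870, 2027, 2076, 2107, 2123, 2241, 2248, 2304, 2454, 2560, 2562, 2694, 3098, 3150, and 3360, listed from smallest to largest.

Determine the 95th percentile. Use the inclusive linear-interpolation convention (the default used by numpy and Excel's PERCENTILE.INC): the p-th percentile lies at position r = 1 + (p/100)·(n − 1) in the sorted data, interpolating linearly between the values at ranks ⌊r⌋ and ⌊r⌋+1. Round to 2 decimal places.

n = 22.
r = 1 + (95/100)·(22 − 1) = 1 + 19.95 = 20.95.
Rank 20 is 3098 and rank 21 is 3150.
Interpolate: 3098 + 0.95·(3150 − 3098) = 3098 + 0.95·52 = 3147.4.

3147.40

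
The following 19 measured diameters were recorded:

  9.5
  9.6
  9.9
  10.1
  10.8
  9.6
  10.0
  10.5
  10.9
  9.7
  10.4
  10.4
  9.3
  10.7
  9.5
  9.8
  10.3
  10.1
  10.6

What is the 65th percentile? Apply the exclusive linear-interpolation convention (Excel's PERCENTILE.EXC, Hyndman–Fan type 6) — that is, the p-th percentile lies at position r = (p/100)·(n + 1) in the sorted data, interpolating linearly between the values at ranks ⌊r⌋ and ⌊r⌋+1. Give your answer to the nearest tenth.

10.4

Sorted: 9.3, 9.5, 9.5, 9.6, 9.6, 9.7, 9.8, 9.9, 10.0, 10.1, 10.1, 10.3, 10.4, 10.4, 10.5, 10.6, 10.7, 10.8, 10.9.
n = 19.
r = (65/100)·(19 + 1) = 13.
r is an integer, so P65 is the value at rank 13: 10.4.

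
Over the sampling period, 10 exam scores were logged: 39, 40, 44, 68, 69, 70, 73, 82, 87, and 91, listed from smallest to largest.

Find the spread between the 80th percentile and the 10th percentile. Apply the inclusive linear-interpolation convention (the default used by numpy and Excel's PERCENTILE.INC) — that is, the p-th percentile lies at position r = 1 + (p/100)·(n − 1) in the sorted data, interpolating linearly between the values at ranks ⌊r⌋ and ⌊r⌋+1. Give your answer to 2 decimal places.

43.10

n = 10.
P10: r = 1.9; ranks 1–2 are 39, 40; interpolating gives 39.9.
P80: r = 8.2; ranks 8–9 are 82, 87; interpolating gives 83.
Difference: 83 − 39.9 = 43.1.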